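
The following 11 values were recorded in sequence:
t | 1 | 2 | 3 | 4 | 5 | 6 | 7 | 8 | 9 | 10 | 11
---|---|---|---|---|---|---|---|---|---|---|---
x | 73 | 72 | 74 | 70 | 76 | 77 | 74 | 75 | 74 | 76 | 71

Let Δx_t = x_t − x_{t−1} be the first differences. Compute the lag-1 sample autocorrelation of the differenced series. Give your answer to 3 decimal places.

-0.474

First differences Δx: -1, 2, -4, 6, 1, -3, 1, -1, 2, -5
Mean of differences = -0.2000
Numerator Σ(Δx_t−Δx̄)(Δx_{t+1}−Δx̄) = -46.2400
Denominator Σ(Δx_t−Δx̄)² = 97.6000
r_1(Δx) = -46.2400 / 97.6000 = -0.474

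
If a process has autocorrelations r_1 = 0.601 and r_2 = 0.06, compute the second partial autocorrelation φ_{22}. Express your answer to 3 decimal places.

φ_{22} = (r_2 − r_1²) / (1 − r_1²)
r_1² = (0.601)² = 0.361201
Numerator = 0.06 − 0.3612 = -0.3012; denominator = 1 − 0.3612 = 0.6388
φ_{22} = -0.3012 / 0.6388 = -0.472

-0.472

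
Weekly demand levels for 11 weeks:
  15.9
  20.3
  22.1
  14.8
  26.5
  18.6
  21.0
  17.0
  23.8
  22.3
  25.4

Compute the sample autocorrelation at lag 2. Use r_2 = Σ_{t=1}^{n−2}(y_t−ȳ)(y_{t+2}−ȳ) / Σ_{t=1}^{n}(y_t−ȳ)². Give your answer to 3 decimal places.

Mean ȳ = (15.9 + 20.3 + 22.1 + 14.8 + 26.5 + 18.6 + 21.0 + 17.0 + 23.8 + 22.3 + 25.4)/11 = 20.7000
Numerator Σ_{t=1}^{9}(y_t−ȳ)(y_{t+2}−ȳ) = 35.2400
Denominator Σ(y_t−ȳ)² = 146.0600
r_2 = 35.2400 / 146.0600 = 0.241

0.241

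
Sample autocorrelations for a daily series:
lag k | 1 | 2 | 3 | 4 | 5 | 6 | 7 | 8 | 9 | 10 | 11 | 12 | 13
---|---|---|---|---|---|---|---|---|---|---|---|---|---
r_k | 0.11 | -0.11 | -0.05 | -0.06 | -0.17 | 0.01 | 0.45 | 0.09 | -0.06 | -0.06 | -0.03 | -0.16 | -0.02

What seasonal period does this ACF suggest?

7

The largest autocorrelation is r_7 = 0.45; the remaining lags stay at or below 0.11.
The dominant spike at lag 7 indicates a seasonal period of 7.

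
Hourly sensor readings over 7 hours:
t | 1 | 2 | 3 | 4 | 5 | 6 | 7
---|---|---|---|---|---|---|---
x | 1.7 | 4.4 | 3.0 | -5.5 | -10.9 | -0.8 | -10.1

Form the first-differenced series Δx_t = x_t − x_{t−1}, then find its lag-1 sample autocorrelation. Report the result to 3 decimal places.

First differences Δx: 2.7, -1.4, -8.5, -5.4, 10.1, -9.3
Mean of differences = -1.9667
Numerator Σ(Δx_t−Δx̄)(Δx_{t+1}−Δx̄) = -108.5444
Denominator Σ(Δx_t−Δx̄)² = 275.9533
r_1(Δx) = -108.5444 / 275.9533 = -0.393

-0.393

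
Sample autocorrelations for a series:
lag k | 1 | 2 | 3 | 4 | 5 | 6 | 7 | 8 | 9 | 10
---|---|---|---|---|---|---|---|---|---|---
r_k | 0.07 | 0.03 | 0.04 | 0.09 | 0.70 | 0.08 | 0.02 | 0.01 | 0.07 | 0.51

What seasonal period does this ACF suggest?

5

The largest autocorrelation is r_5 = 0.70, with a weaker echo at lag 10 (0.51); the remaining lags stay at or below 0.09.
The dominant spike at lag 5 indicates a seasonal period of 5.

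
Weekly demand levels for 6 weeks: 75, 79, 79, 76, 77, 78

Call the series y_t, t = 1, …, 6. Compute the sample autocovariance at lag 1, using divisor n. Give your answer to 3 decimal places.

Mean ȳ = (75 + 79 + 79 + 76 + 77 + 78)/6 = 77.3333
Σ_{t=1}^{5}(y_t−ȳ)(y_{t+1}−ȳ) = -3.1111
γ_1 = -3.1111 / 6 = -0.519

-0.519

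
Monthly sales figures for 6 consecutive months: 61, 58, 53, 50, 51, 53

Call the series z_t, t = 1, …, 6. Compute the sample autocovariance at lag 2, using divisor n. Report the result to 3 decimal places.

-2.426

Mean z̄ = (61 + 58 + 53 + 50 + 51 + 53)/6 = 54.3333
Deviations: 6.6667, 3.6667, -1.3333, -4.3333, -3.3333, -1.3333
Σ_{t=1}^{4}(z_t−z̄)(z_{t+2}−z̄) = -14.5556
γ_2 = -14.5556 / 6 = -2.426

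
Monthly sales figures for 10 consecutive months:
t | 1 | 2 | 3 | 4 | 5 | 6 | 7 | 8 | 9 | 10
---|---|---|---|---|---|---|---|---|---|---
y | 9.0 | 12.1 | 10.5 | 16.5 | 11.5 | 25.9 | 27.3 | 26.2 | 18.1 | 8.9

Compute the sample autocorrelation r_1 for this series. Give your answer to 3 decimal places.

Mean ȳ = (9.0 + 12.1 + 10.5 + 16.5 + 11.5 + 25.9 + 27.3 + 26.2 + 18.1 + 8.9)/10 = 16.6000
Numerator Σ_{t=1}^{9}(y_t−ȳ)(y_{t+1}−ȳ) = 220.4200
Denominator Σ(y_t−ȳ)² = 495.9200
r_1 = 220.4200 / 495.9200 = 0.444

0.444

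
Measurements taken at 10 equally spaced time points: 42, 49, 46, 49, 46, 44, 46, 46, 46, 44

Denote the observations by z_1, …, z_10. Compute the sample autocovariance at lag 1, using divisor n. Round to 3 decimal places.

-1.124

Mean z̄ = (42 + 49 + 46 + 49 + 46 + 44 + 46 + 46 + 46 + 44)/10 = 45.8000
Σ_{t=1}^{9}(z_t−z̄)(z_{t+1}−z̄) = -11.2400
γ_1 = -11.2400 / 10 = -1.124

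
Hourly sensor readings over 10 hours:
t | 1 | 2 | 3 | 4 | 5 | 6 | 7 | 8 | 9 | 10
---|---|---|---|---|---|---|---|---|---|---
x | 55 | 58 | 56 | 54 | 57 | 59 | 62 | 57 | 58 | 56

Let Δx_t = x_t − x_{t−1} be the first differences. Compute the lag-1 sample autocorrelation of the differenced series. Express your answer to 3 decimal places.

First differences Δx: 3, -2, -2, 3, 2, 3, -5, 1, -2
Mean of differences = 0.1111
Numerator Σ(Δx_t−Δx̄)(Δx_{t+1}−Δx̄) = -18.0123
Denominator Σ(Δx_t−Δx̄)² = 68.8889
r_1(Δx) = -18.0123 / 68.8889 = -0.261

-0.261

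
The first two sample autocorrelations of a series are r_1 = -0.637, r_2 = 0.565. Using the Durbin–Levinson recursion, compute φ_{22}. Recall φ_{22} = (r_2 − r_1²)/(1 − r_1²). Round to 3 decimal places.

0.268

φ_{22} = (r_2 − r_1²) / (1 − r_1²)
r_1² = (-0.637)² = 0.405769
Numerator = 0.565 − 0.4058 = 0.1592; denominator = 1 − 0.4058 = 0.5942
φ_{22} = 0.1592 / 0.5942 = 0.268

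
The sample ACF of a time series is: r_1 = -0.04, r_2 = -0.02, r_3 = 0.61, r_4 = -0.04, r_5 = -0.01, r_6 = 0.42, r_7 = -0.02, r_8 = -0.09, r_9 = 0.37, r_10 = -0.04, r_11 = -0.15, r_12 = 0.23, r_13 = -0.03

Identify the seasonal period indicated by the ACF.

The largest autocorrelation is r_3 = 0.61, with weaker echoes at lags 6 (0.42), 9 (0.37) and 12 (0.23); the remaining lags stay at or below -0.01.
The dominant spike at lag 3 indicates a seasonal period of 3.

3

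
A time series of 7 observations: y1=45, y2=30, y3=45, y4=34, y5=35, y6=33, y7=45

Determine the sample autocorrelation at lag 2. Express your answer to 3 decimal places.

Mean ȳ = (45 + 30 + 45 + 34 + 35 + 33 + 45)/7 = 38.1429
Deviations from mean: 6.8571, -8.1429, 6.8571, -4.1429, -3.1429, -5.1429, 6.8571
Numerator Σ_{t=1}^{5}(y_t−ȳ)(y_{t+2}−ȳ) = 58.9592
Denominator Σ(y_t−ȳ)² = 260.8571
r_2 = 58.9592 / 260.8571 = 0.226

0.226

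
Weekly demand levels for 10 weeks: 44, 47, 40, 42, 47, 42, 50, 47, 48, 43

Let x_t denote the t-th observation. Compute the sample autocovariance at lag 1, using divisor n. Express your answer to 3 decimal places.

-1.400

Mean x̄ = (44 + 47 + 40 + 42 + 47 + 42 + 50 + 47 + 48 + 43)/10 = 45.0000
Σ_{t=1}^{9}(x_t−x̄)(x_{t+1}−x̄) = -14.0000
γ_1 = -14.0000 / 10 = -1.400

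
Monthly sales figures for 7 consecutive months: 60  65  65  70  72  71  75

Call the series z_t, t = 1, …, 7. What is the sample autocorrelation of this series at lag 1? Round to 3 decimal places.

0.421

Mean z̄ = (60 + 65 + 65 + 70 + 72 + 71 + 75)/7 = 68.2857
Numerator Σ_{t=1}^{6}(z_t−z̄)(z_{t+1}−z̄) = 67.0612
Denominator Σ(z_t−z̄)² = 159.4286
r_1 = 67.0612 / 159.4286 = 0.421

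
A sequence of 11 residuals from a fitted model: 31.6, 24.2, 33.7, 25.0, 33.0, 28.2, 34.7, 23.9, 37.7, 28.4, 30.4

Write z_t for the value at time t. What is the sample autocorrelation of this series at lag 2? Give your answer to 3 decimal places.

Mean z̄ = (31.6 + 24.2 + 33.7 + 25.0 + 33.0 + 28.2 + 34.7 + 23.9 + 37.7 + 28.4 + 30.4)/11 = 30.0727
Numerator Σ_{t=1}^{9}(z_t−z̄)(z_{t+2}−z̄) = 128.6685
Denominator Σ(z_t−z̄)² = 208.3818
r_2 = 128.6685 / 208.3818 = 0.617

0.617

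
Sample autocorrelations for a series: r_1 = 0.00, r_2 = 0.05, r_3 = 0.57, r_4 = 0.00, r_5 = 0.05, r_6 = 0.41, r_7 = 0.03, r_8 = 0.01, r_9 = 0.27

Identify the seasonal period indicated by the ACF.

3

The largest autocorrelation is r_3 = 0.57, with weaker echoes at lags 6 (0.41) and 9 (0.27); the remaining lags stay at or below 0.05.
The dominant spike at lag 3 indicates a seasonal period of 3.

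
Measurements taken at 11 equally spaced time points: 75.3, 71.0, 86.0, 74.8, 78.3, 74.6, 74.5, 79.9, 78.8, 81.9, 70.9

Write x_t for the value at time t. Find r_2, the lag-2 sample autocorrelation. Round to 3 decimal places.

0.019

Mean x̄ = (75.3 + 71.0 + 86.0 + 74.8 + 78.3 + 74.6 + 74.5 + 79.9 + 78.8 + 81.9 + 70.9)/11 = 76.9091
Numerator Σ_{t=1}^{9}(x_t−x̄)(x_{t+2}−x̄) = 4.1017
Denominator Σ(x_t−x̄)² = 211.2091
r_2 = 4.1017 / 211.2091 = 0.019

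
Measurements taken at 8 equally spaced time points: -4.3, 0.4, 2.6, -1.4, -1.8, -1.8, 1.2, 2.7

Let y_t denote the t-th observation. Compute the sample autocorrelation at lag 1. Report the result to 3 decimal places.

0.052

Mean ȳ = (-4.3 + 0.4 + 2.6 − 1.4 − 1.8 − 1.8 + 1.2 + 2.7)/8 = -0.3000
Σ(y_t−ȳ)(y_{t+1}−ȳ) = (-2.8000) + (2.0300) + (-3.1900) + (1.6500) + (2.2500) + (-2.2500) + (4.5000) = 2.1900
Denominator Σ(y_t−ȳ)² = 41.8600
r_1 = 2.1900 / 41.8600 = 0.052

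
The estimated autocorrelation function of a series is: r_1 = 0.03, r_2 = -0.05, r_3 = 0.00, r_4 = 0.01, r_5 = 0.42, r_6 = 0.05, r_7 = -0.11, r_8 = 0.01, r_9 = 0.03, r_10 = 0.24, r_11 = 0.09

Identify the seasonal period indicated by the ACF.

The largest autocorrelation is r_5 = 0.42, with a weaker echo at lag 10 (0.24); the remaining lags stay at or below 0.09.
The dominant spike at lag 5 indicates a seasonal period of 5.

5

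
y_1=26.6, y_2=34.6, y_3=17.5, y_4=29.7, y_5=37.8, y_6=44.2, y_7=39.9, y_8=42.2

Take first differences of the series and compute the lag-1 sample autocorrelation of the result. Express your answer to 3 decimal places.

First differences Δy: 8.0, -17.1, 12.2, 8.1, 6.4, -4.3, 2.3
Mean of differences = 2.2286
Numerator Σ(Δy_t−Δȳ)(Δy_{t+1}−Δȳ) = -248.9480
Denominator Σ(Δy_t−Δȳ)² = 600.8343
r_1(Δy) = -248.9480 / 600.8343 = -0.414

-0.414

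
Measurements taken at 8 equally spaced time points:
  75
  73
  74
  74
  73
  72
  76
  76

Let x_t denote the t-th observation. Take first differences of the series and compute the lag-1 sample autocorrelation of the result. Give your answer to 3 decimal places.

First differences Δx: -2, 1, 0, -1, -1, 4, 0
Mean of differences = 0.1429
Numerator Σ(Δx_t−Δx̄)(Δx_{t+1}−Δx̄) = -5.4490
Denominator Σ(Δx_t−Δx̄)² = 22.8571
r_1(Δx) = -5.4490 / 22.8571 = -0.238

-0.238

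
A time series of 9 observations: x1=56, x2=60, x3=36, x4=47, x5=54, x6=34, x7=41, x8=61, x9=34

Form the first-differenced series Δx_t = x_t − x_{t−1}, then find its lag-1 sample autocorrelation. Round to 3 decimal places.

First differences Δx: 4, -24, 11, 7, -20, 7, 20, -27
Mean of differences = -2.7500
Numerator Σ(Δx_t−Δx̄)(Δx_{t+1}−Δx̄) = -967.8125
Denominator Σ(Δx_t−Δx̄)² = 2279.5000
r_1(Δx) = -967.8125 / 2279.5000 = -0.425

-0.425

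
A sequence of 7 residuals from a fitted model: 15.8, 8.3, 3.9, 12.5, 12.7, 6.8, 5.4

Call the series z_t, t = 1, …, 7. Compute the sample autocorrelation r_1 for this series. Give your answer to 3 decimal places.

-0.053

Mean z̄ = (15.8 + 8.3 + 3.9 + 12.5 + 12.7 + 6.8 + 5.4)/7 = 9.3429
Deviations from mean: 6.4571, -1.0429, -5.4429, 3.1571, 3.3571, -2.5429, -3.9429
Numerator Σ_{t=1}^{6}(z_t−z̄)(z_{t+1}−z̄) = -6.1533
Denominator Σ(z_t−z̄)² = 115.6571
r_1 = -6.1533 / 115.6571 = -0.053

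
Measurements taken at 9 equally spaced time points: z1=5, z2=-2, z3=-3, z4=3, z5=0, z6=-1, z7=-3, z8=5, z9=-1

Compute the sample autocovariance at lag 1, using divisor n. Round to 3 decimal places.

-3.309

Mean z̄ = (5 − 2 − 3 + 3 + 0 − 1 − 3 + 5 − 1)/9 = 0.3333
Σ_{t=1}^{8}(z_t−z̄)(z_{t+1}−z̄) = -29.7778
γ_1 = -29.7778 / 9 = -3.309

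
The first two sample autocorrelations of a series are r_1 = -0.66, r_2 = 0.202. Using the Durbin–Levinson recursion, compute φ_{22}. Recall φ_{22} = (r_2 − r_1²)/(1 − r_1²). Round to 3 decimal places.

-0.414

φ_{22} = (r_2 − r_1²) / (1 − r_1²)
r_1² = (-0.66)² = 0.4356
Numerator = 0.202 − 0.4356 = -0.2336; denominator = 1 − 0.4356 = 0.5644
φ_{22} = -0.2336 / 0.5644 = -0.414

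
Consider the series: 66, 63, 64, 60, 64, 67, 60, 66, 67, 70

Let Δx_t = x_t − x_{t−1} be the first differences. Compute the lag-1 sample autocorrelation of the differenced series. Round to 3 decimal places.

-0.464

First differences Δx: -3, 1, -4, 4, 3, -7, 6, 1, 3
Mean of differences = 0.4444
Numerator Σ(Δx_t−Δx̄)(Δx_{t+1}−Δx̄) = -66.9753
Denominator Σ(Δx_t−Δx̄)² = 144.2222
r_1(Δx) = -66.9753 / 144.2222 = -0.464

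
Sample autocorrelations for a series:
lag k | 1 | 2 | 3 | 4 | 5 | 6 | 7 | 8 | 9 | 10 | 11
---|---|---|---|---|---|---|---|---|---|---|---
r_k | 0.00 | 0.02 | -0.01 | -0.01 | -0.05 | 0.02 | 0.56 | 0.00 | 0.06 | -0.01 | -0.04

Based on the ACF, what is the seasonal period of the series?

7

The largest autocorrelation is r_7 = 0.56; the remaining lags stay at or below 0.06.
The dominant spike at lag 7 indicates a seasonal period of 7.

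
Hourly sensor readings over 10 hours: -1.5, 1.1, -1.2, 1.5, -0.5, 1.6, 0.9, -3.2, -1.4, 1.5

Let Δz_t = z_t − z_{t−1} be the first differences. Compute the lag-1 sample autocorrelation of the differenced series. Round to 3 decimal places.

First differences Δz: 2.6, -2.3, 2.7, -2.0, 2.1, -0.7, -4.1, 1.8, 2.9
Mean of differences = 0.3333
Numerator Σ(Δz_t−Δz̄)(Δz_{t+1}−Δz̄) = -21.8278
Denominator Σ(Δz_t−Δz̄)² = 55.7000
r_1(Δz) = -21.8278 / 55.7000 = -0.392

-0.392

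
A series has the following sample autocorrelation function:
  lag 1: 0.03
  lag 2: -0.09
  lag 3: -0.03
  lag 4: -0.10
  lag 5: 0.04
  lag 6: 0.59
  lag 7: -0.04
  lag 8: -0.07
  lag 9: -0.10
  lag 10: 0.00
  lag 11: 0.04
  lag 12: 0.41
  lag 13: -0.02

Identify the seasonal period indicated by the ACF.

6

The largest autocorrelation is r_6 = 0.59, with a weaker echo at lag 12 (0.41); the remaining lags stay at or below 0.04.
The dominant spike at lag 6 indicates a seasonal period of 6.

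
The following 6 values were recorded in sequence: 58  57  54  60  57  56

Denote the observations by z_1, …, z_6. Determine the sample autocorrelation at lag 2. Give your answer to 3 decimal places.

Mean z̄ = (58 + 57 + 54 + 60 + 57 + 56)/6 = 57.0000
Σ(z_t−z̄)(z_{t+2}−z̄) = (-3.0000) + (0.0000) + (0.0000) + (-3.0000) = -6.0000
Denominator Σ(z_t−z̄)² = 20.0000
r_2 = -6.0000 / 20.0000 = -0.300

-0.300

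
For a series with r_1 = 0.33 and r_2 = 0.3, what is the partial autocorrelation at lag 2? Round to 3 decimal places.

0.214

φ_{22} = (r_2 − r_1²) / (1 − r_1²)
r_1² = (0.33)² = 0.1089
Numerator = 0.3 − 0.1089 = 0.1911; denominator = 1 − 0.1089 = 0.8911
φ_{22} = 0.1911 / 0.8911 = 0.214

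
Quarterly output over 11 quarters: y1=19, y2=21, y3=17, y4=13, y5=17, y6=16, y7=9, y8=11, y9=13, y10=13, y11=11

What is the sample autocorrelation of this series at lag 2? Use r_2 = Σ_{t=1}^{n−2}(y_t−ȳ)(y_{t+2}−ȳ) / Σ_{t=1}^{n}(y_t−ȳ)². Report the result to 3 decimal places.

0.040

Mean ȳ = (19 + 21 + 17 + 13 + 17 + 16 + 9 + 11 + 13 + 13 + 11)/11 = 14.5455
Numerator Σ_{t=1}^{9}(y_t−ȳ)(y_{t+2}−ȳ) = 5.4959
Denominator Σ(y_t−ȳ)² = 138.7273
r_2 = 5.4959 / 138.7273 = 0.040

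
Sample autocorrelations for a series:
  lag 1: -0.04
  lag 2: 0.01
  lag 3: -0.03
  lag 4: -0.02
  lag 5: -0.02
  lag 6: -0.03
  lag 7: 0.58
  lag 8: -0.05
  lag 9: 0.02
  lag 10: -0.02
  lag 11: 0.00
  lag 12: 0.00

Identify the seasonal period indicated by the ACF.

7

The largest autocorrelation is r_7 = 0.58; the remaining lags stay at or below 0.02.
The dominant spike at lag 7 indicates a seasonal period of 7.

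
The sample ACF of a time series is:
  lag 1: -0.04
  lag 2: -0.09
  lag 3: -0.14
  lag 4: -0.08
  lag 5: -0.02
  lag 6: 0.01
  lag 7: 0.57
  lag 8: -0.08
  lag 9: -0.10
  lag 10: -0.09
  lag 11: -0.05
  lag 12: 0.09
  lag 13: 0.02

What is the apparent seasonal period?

The largest autocorrelation is r_7 = 0.57; the remaining lags stay at or below 0.09.
The dominant spike at lag 7 indicates a seasonal period of 7.

7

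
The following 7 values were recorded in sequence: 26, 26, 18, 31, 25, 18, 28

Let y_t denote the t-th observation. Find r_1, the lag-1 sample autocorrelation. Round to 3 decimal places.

Mean ȳ = (26 + 26 + 18 + 31 + 25 + 18 + 28)/7 = 24.5714
Deviations from mean: 1.4286, 1.4286, -6.5714, 6.4286, 0.4286, -6.5714, 3.4286
Numerator Σ_{t=1}^{6}(y_t−ȳ)(y_{t+1}−ȳ) = -72.1837
Denominator Σ(y_t−ȳ)² = 143.7143
r_1 = -72.1837 / 143.7143 = -0.502

-0.502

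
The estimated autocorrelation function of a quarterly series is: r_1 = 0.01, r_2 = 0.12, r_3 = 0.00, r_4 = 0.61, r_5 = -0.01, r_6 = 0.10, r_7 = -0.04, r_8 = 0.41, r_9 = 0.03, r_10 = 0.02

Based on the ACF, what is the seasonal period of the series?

4

The largest autocorrelation is r_4 = 0.61, with a weaker echo at lag 8 (0.41); the remaining lags stay at or below 0.12.
The dominant spike at lag 4 indicates a seasonal period of 4.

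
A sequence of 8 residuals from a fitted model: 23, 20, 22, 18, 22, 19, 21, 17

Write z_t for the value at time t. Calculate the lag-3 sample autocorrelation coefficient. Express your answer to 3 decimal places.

Mean z̄ = (23 + 20 + 22 + 18 + 22 + 19 + 21 + 17)/8 = 20.2500
Deviations from mean: 2.7500, -0.2500, 1.7500, -2.2500, 1.7500, -1.2500, 0.7500, -3.2500
Σ(z_t−z̄)(z_{t+3}−z̄) = (-6.1875) + (-0.4375) + (-2.1875) + (-1.6875) + (-5.6875) = -16.1875
Denominator Σ(z_t−z̄)² = 31.5000
r_3 = -16.1875 / 31.5000 = -0.514

-0.514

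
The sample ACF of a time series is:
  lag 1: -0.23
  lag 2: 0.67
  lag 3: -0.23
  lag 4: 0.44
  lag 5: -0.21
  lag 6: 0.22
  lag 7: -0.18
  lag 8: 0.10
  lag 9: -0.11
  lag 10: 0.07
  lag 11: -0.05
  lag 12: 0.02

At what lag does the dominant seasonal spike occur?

2

The largest autocorrelation is r_2 = 0.67, with weaker echoes at lags 4 (0.44) and 6 (0.22); the remaining lags stay at or below 0.10.
The dominant spike at lag 2 indicates a seasonal period of 2.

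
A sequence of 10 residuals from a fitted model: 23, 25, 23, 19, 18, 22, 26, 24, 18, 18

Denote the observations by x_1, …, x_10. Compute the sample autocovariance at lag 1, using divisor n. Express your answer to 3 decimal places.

Mean x̄ = (23 + 25 + 23 + 19 + 18 + 22 + 26 + 24 + 18 + 18)/10 = 21.6000
Σ_{t=1}^{9}(x_t−x̄)(x_{t+1}−x̄) = 30.4400
γ_1 = 30.4400 / 10 = 3.044

3.044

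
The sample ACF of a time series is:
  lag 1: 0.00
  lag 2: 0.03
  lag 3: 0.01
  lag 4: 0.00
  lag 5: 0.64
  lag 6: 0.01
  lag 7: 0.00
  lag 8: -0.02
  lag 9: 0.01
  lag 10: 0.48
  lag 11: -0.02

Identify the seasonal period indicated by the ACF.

The largest autocorrelation is r_5 = 0.64, with a weaker echo at lag 10 (0.48); the remaining lags stay at or below 0.03.
The dominant spike at lag 5 indicates a seasonal period of 5.

5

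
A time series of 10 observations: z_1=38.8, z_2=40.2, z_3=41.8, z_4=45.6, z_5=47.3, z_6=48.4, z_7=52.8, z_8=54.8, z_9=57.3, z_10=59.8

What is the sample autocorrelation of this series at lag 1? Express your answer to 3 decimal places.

0.709

Mean z̄ = (38.8 + 40.2 + 41.8 + 45.6 + 47.3 + 48.4 + 52.8 + 54.8 + 57.3 + 59.8)/10 = 48.6800
Numerator Σ_{t=1}^{9}(z_t−z̄)(z_{t+1}−z̄) = 340.6216
Denominator Σ(z_t−z̄)² = 480.7160
r_1 = 340.6216 / 480.7160 = 0.709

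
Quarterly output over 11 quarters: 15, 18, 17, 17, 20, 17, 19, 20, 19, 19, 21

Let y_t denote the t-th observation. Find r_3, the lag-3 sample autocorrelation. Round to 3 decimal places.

Mean ȳ = (15 + 18 + 17 + 17 + 20 + 17 + 19 + 20 + 19 + 19 + 21)/11 = 18.3636
Numerator Σ_{t=1}^{8}(y_t−ȳ)(y_{t+3}−ȳ) = 11.5124
Denominator Σ(y_t−ȳ)² = 30.5455
r_3 = 11.5124 / 30.5455 = 0.377

0.377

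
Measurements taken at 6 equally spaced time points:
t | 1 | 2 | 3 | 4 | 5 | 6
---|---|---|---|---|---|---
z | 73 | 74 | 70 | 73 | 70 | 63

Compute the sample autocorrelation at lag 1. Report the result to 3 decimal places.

Mean z̄ = (73 + 74 + 70 + 73 + 70 + 63)/6 = 70.5000
Deviations from mean: 2.5000, 3.5000, -0.5000, 2.5000, -0.5000, -7.5000
Σ(z_t−z̄)(z_{t+1}−z̄) = (8.7500) + (-1.7500) + (-1.2500) + (-1.2500) + (3.7500) = 8.2500
Denominator Σ(z_t−z̄)² = 81.5000
r_1 = 8.2500 / 81.5000 = 0.101

0.101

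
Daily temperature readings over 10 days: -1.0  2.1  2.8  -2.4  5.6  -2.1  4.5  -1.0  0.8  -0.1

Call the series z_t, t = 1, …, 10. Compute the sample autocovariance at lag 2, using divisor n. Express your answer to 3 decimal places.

3.538

Mean z̄ = (-1.0 + 2.1 + 2.8 − 2.4 + 5.6 − 2.1 + 4.5 − 1.0 + 0.8 − 0.1)/10 = 0.9200
Σ_{t=1}^{8}(z_t−z̄)(z_{t+2}−z̄) = 35.3792
γ_2 = 35.3792 / 10 = 3.538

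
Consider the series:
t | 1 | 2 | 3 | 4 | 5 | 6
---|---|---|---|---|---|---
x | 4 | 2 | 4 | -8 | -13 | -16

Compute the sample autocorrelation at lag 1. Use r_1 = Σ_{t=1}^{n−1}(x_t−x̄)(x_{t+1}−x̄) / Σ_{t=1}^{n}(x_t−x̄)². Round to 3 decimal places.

Mean x̄ = (4 + 2 + 4 − 8 − 13 − 16)/6 = -4.5000
Deviations from mean: 8.5000, 6.5000, 8.5000, -3.5000, -8.5000, -11.5000
Σ(x_t−x̄)(x_{t+1}−x̄) = (55.2500) + (55.2500) + (-29.7500) + (29.7500) + (97.7500) = 208.2500
Denominator Σ(x_t−x̄)² = 403.5000
r_1 = 208.2500 / 403.5000 = 0.516

0.516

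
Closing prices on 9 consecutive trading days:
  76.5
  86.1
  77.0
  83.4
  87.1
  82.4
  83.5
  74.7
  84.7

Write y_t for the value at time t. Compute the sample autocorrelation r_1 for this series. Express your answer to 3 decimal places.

Mean ȳ = (76.5 + 86.1 + 77.0 + 83.4 + 87.1 + 82.4 + 83.5 + 74.7 + 84.7)/9 = 81.7111
Numerator Σ_{t=1}^{8}(y_t−ȳ)(y_{t+1}−ȳ) = -70.9557
Denominator Σ(y_t−ȳ)² = 162.2689
r_1 = -70.9557 / 162.2689 = -0.437

-0.437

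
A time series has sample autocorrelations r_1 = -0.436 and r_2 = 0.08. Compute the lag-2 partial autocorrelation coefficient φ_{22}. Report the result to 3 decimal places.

φ_{22} = (r_2 − r_1²) / (1 − r_1²)
r_1² = (-0.436)² = 0.190096
Numerator = 0.08 − 0.1901 = -0.1101; denominator = 1 − 0.1901 = 0.8099
φ_{22} = -0.1101 / 0.8099 = -0.136

-0.136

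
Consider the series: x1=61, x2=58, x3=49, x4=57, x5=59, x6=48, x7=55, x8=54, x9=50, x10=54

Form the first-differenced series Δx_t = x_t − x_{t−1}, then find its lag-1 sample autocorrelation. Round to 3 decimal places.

-0.433

First differences Δx: -3, -9, 8, 2, -11, 7, -1, -4, 4
Mean of differences = -0.7778
Numerator Σ(Δx_t−Δx̄)(Δx_{t+1}−Δx̄) = -153.8272
Denominator Σ(Δx_t−Δx̄)² = 355.5556
r_1(Δx) = -153.8272 / 355.5556 = -0.433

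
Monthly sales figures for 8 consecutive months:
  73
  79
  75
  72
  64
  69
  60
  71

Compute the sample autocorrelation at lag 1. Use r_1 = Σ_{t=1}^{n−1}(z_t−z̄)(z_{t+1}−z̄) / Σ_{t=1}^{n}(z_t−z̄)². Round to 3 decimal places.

0.298

Mean z̄ = (73 + 79 + 75 + 72 + 64 + 69 + 60 + 71)/8 = 70.3750
Deviations from mean: 2.6250, 8.6250, 4.6250, 1.6250, -6.3750, -1.3750, -10.3750, 0.6250
Σ(z_t−z̄)(z_{t+1}−z̄) = (22.6406) + (39.8906) + (7.5156) + (-10.3594) + (8.7656) + (14.2656) + (-6.4844) = 76.2344
Denominator Σ(z_t−z̄)² = 255.8750
r_1 = 76.2344 / 255.8750 = 0.298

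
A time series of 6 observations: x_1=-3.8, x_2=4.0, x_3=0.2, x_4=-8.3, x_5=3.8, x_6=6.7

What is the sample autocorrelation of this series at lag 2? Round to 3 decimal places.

Mean x̄ = (-3.8 + 4.0 + 0.2 − 8.3 + 3.8 + 6.7)/6 = 0.4333
Numerator Σ_{t=1}^{4}(x_t−x̄)(x_{t+2}−x̄) = -85.6756
Denominator Σ(x_t−x̄)² = 157.5733
r_2 = -85.6756 / 157.5733 = -0.544

-0.544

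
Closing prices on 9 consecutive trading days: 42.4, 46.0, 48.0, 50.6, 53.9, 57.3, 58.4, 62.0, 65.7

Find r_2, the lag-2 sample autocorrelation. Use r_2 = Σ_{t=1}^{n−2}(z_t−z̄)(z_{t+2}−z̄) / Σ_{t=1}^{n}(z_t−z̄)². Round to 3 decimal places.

Mean z̄ = (42.4 + 46.0 + 48.0 + 50.6 + 53.9 + 57.3 + 58.4 + 62.0 + 65.7)/9 = 53.8111
Numerator Σ_{t=1}^{7}(z_t−z̄)(z_{t+2}−z̄) = 163.2086
Denominator Σ(z_t−z̄)² = 476.9489
r_2 = 163.2086 / 476.9489 = 0.342

0.342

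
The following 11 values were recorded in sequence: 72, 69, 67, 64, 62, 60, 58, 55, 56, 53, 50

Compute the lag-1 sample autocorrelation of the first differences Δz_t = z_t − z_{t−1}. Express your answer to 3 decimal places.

-0.371

First differences Δz: -3, -2, -3, -2, -2, -2, -3, 1, -3, -3
Mean of differences = -2.2000
Numerator Σ(Δz_t−Δz̄)(Δz_{t+1}−Δz̄) = -5.0400
Denominator Σ(Δz_t−Δz̄)² = 13.6000
r_1(Δz) = -5.0400 / 13.6000 = -0.371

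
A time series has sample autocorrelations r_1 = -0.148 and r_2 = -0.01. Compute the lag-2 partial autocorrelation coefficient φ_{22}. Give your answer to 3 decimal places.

-0.033

φ_{22} = (r_2 − r_1²) / (1 − r_1²)
r_1² = (-0.148)² = 0.021904
Numerator = -0.01 − 0.0219 = -0.0319; denominator = 1 − 0.0219 = 0.9781
φ_{22} = -0.0319 / 0.9781 = -0.033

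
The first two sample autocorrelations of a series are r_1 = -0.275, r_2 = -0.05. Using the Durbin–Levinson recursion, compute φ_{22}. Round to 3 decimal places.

-0.136

φ_{22} = (r_2 − r_1²) / (1 − r_1²)
r_1² = (-0.275)² = 0.075625
Numerator = -0.05 − 0.0756 = -0.1256; denominator = 1 − 0.0756 = 0.9244
φ_{22} = -0.1256 / 0.9244 = -0.136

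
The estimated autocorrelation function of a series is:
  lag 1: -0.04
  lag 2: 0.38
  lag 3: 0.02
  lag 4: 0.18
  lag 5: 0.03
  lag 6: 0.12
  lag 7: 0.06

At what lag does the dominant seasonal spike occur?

2

The largest autocorrelation is r_2 = 0.38, with a weaker echo at lag 4 (0.18); the remaining lags stay at or below 0.12.
The dominant spike at lag 2 indicates a seasonal period of 2.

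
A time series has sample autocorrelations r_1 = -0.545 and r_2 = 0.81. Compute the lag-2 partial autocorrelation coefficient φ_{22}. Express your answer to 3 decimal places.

φ_{22} = (r_2 − r_1²) / (1 − r_1²)
r_1² = (-0.545)² = 0.297025
Numerator = 0.81 − 0.2970 = 0.5130; denominator = 1 − 0.2970 = 0.7030
φ_{22} = 0.5130 / 0.7030 = 0.730

0.730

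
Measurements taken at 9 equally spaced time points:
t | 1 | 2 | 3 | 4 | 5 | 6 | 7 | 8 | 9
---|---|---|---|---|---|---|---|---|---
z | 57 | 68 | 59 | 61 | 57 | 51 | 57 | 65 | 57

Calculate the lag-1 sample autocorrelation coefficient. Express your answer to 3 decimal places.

-0.073

Mean z̄ = (57 + 68 + 59 + 61 + 57 + 51 + 57 + 65 + 57)/9 = 59.1111
Numerator Σ_{t=1}^{8}(z_t−z̄)(z_{t+1}−z̄) = -14.5679
Denominator Σ(z_t−z̄)² = 200.8889
r_1 = -14.5679 / 200.8889 = -0.073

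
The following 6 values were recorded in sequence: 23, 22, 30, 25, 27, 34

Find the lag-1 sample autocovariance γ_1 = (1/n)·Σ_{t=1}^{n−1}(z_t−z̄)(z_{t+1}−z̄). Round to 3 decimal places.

-0.282

Mean z̄ = (23 + 22 + 30 + 25 + 27 + 34)/6 = 26.8333
Σ_{t=1}^{5}(z_t−z̄)(z_{t+1}−z̄) = -1.6944
γ_1 = -1.6944 / 6 = -0.282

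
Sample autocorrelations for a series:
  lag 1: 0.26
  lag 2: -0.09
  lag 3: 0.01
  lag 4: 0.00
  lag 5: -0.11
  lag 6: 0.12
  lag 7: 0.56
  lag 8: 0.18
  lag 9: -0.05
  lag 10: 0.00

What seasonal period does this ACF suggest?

The largest autocorrelation is r_7 = 0.56; the remaining lags stay at or below 0.26.
The dominant spike at lag 7 indicates a seasonal period of 7.

7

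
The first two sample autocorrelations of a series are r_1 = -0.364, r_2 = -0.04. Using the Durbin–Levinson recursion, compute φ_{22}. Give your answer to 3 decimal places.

-0.199

φ_{22} = (r_2 − r_1²) / (1 − r_1²)
r_1² = (-0.364)² = 0.132496
Numerator = -0.04 − 0.1325 = -0.1725; denominator = 1 − 0.1325 = 0.8675
φ_{22} = -0.1725 / 0.8675 = -0.199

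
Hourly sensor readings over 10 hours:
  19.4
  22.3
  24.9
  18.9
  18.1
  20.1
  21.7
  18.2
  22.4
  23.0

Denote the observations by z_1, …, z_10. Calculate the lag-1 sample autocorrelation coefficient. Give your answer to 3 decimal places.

Mean z̄ = (19.4 + 22.3 + 24.9 + 18.9 + 18.1 + 20.1 + 21.7 + 18.2 + 22.4 + 23.0)/10 = 20.9000
Numerator Σ_{t=1}^{9}(z_t−z̄)(z_{t+1}−z̄) = -0.3600
Denominator Σ(z_t−z̄)² = 47.2800
r_1 = -0.3600 / 47.2800 = -0.008

-0.008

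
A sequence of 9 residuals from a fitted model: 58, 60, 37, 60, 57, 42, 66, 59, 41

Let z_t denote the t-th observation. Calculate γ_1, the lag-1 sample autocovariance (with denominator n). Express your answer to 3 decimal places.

-38.383

Mean z̄ = (58 + 60 + 37 + 60 + 57 + 42 + 66 + 59 + 41)/9 = 53.3333
Σ_{t=1}^{8}(z_t−z̄)(z_{t+1}−z̄) = -345.4444
γ_1 = -345.4444 / 9 = -38.383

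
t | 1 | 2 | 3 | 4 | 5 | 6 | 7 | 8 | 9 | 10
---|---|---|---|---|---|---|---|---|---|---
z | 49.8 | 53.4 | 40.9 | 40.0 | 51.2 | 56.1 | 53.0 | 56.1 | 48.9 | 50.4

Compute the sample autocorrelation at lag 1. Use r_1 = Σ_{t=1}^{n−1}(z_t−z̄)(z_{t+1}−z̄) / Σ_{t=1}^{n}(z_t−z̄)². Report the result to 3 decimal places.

Mean z̄ = (49.8 + 53.4 + 40.9 + 40.0 + 51.2 + 56.1 + 53.0 + 56.1 + 48.9 + 50.4)/10 = 49.9800
Numerator Σ_{t=1}^{9}(z_t−z̄)(z_{t+1}−z̄) = 84.1416
Denominator Σ(z_t−z̄)² = 280.6360
r_1 = 84.1416 / 280.6360 = 0.300

0.300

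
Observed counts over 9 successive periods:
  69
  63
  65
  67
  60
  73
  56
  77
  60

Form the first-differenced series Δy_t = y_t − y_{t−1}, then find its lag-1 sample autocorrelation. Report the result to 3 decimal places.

-0.813

First differences Δy: -6, 2, 2, -7, 13, -17, 21, -17
Mean of differences = -1.1250
Numerator Σ(Δy_t−Δȳ)(Δy_{t+1}−Δȳ) = -1033.5156
Denominator Σ(Δy_t−Δȳ)² = 1270.8750
r_1(Δy) = -1033.5156 / 1270.8750 = -0.813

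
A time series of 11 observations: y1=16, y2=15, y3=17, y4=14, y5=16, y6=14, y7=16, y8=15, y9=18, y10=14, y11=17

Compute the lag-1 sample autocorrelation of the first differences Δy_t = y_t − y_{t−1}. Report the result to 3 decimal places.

First differences Δy: -1, 2, -3, 2, -2, 2, -1, 3, -4, 3
Mean of differences = 0.1000
Numerator Σ(Δy_t−Δȳ)(Δy_{t+1}−Δȳ) = -50.9100
Denominator Σ(Δy_t−Δȳ)² = 60.9000
r_1(Δy) = -50.9100 / 60.9000 = -0.836

-0.836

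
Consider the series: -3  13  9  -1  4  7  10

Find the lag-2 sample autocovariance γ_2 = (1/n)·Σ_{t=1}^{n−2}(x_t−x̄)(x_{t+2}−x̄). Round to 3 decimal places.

Mean x̄ = (-3 + 13 + 9 − 1 + 4 + 7 + 10)/7 = 5.5714
Σ_{t=1}^{5}(x_t−x̄)(x_{t+2}−x̄) = -99.9388
γ_2 = -99.9388 / 7 = -14.277

-14.277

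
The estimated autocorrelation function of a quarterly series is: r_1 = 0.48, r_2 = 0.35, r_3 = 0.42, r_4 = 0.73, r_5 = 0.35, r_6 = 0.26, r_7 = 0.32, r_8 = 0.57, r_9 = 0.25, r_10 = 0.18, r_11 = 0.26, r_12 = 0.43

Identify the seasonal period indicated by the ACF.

The largest autocorrelation is r_4 = 0.73, with a weaker echo at lag 8 (0.57); the remaining lags stay at or below 0.48. The elevated value at lag 1 (0.48), dropping to 0.35 at lag 2, reflects decaying short-term dependence rather than seasonality.
The dominant spike at lag 4 indicates a seasonal period of 4.

4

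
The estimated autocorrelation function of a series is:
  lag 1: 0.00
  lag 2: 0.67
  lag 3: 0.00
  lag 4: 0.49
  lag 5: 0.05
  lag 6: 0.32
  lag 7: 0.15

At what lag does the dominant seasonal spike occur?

The largest autocorrelation is r_2 = 0.67, with weaker echoes at lags 4 (0.49) and 6 (0.32); the remaining lags stay at or below 0.15.
The dominant spike at lag 2 indicates a seasonal period of 2.

2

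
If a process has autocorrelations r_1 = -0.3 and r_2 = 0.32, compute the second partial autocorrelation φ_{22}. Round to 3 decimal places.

φ_{22} = (r_2 − r_1²) / (1 − r_1²)
r_1² = (-0.3)² = 0.09
Numerator = 0.32 − 0.0900 = 0.2300; denominator = 1 − 0.0900 = 0.9100
φ_{22} = 0.2300 / 0.9100 = 0.253

0.253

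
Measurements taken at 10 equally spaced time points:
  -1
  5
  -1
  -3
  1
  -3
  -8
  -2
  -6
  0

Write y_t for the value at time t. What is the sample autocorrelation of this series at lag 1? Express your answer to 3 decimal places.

0.044

Mean ȳ = (-1 + 5 − 1 − 3 + 1 − 3 − 8 − 2 − 6 + 0)/10 = -1.8000
Numerator Σ_{t=1}^{9}(y_t−ȳ)(y_{t+1}−ȳ) = 5.1600
Denominator Σ(y_t−ȳ)² = 117.6000
r_1 = 5.1600 / 117.6000 = 0.044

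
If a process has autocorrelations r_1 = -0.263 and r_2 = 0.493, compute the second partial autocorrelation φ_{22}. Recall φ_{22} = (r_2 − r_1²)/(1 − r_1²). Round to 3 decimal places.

0.455

φ_{22} = (r_2 − r_1²) / (1 − r_1²)
r_1² = (-0.263)² = 0.069169
Numerator = 0.493 − 0.0692 = 0.4238; denominator = 1 − 0.0692 = 0.9308
φ_{22} = 0.4238 / 0.9308 = 0.455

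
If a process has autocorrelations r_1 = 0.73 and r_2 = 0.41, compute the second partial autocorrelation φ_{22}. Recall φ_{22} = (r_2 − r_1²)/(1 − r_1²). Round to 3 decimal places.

-0.263

φ_{22} = (r_2 − r_1²) / (1 − r_1²)
r_1² = (0.73)² = 0.5329
Numerator = 0.41 − 0.5329 = -0.1229; denominator = 1 − 0.5329 = 0.4671
φ_{22} = -0.1229 / 0.4671 = -0.263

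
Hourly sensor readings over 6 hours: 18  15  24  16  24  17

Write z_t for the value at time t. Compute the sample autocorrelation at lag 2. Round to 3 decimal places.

Mean z̄ = (18 + 15 + 24 + 16 + 24 + 17)/6 = 19.0000
Deviations from mean: -1.0000, -4.0000, 5.0000, -3.0000, 5.0000, -2.0000
Numerator Σ_{t=1}^{4}(z_t−z̄)(z_{t+2}−z̄) = 38.0000
Denominator Σ(z_t−z̄)² = 80.0000
r_2 = 38.0000 / 80.0000 = 0.475

0.475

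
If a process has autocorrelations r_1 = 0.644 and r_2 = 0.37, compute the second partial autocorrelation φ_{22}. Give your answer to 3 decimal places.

φ_{22} = (r_2 − r_1²) / (1 − r_1²)
r_1² = (0.644)² = 0.414736
Numerator = 0.37 − 0.4147 = -0.0447; denominator = 1 − 0.4147 = 0.5853
φ_{22} = -0.0447 / 0.5853 = -0.076

-0.076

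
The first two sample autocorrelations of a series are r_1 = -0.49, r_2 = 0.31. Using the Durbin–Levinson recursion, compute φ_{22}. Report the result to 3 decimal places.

0.092

φ_{22} = (r_2 − r_1²) / (1 − r_1²)
r_1² = (-0.49)² = 0.2401
Numerator = 0.31 − 0.2401 = 0.0699; denominator = 1 − 0.2401 = 0.7599
φ_{22} = 0.0699 / 0.7599 = 0.092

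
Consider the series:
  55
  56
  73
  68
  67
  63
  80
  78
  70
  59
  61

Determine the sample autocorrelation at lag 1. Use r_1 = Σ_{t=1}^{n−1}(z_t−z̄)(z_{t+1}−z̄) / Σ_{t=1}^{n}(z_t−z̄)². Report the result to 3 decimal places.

0.318

Mean z̄ = (55 + 56 + 73 + 68 + 67 + 63 + 80 + 78 + 70 + 59 + 61)/11 = 66.3636
Numerator Σ_{t=1}^{10}(z_t−z̄)(z_{t+1}−z̄) = 226.5950
Denominator Σ(z_t−z̄)² = 712.5455
r_1 = 226.5950 / 712.5455 = 0.318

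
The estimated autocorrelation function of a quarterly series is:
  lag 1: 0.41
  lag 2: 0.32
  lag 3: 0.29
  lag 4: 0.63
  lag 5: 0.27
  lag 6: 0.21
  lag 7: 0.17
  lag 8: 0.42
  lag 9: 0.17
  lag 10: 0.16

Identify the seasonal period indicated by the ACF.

4

The largest autocorrelation is r_4 = 0.63, with a weaker echo at lag 8 (0.42); the remaining lags stay at or below 0.41. The elevated value at lag 1 (0.41), dropping to 0.32 at lag 2, reflects decaying short-term dependence rather than seasonality.
The dominant spike at lag 4 indicates a seasonal period of 4.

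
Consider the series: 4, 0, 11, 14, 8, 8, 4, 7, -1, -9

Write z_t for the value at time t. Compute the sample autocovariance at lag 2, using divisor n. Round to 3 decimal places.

-1.652

Mean z̄ = (4 + 0 + 11 + 14 + 8 + 8 + 4 + 7 − 1 − 9)/10 = 4.6000
Σ_{t=1}^{8}(z_t−z̄)(z_{t+2}−z̄) = -16.5200
γ_2 = -16.5200 / 10 = -1.652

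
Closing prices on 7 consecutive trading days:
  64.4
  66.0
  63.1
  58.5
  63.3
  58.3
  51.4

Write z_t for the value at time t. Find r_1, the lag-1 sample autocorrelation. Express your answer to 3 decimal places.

Mean z̄ = (64.4 + 66.0 + 63.1 + 58.5 + 63.3 + 58.3 + 51.4)/7 = 60.7143
Deviations from mean: 3.6857, 5.2857, 2.3857, -2.2143, 2.5857, -2.4143, -9.3143
Σ(z_t−z̄)(z_{t+1}−z̄) = (19.4816) + (12.6102) + (-5.2827) + (-5.7255) + (-6.2427) + (22.4873) = 37.3284
Denominator Σ(z_t−z̄)² = 151.3886
r_1 = 37.3284 / 151.3886 = 0.247

0.247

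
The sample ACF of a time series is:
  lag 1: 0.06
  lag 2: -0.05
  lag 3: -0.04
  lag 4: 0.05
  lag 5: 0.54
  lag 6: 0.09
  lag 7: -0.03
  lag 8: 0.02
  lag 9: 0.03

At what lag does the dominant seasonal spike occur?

The largest autocorrelation is r_5 = 0.54; the remaining lags stay at or below 0.09.
The dominant spike at lag 5 indicates a seasonal period of 5.

5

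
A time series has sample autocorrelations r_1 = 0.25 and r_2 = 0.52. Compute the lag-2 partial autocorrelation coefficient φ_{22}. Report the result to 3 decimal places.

φ_{22} = (r_2 − r_1²) / (1 − r_1²)
r_1² = (0.25)² = 0.0625
Numerator = 0.52 − 0.0625 = 0.4575; denominator = 1 − 0.0625 = 0.9375
φ_{22} = 0.4575 / 0.9375 = 0.488

0.488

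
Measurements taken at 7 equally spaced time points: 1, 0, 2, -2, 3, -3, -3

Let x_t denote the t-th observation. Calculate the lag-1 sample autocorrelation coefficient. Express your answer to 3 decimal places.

-0.285

Mean x̄ = (1 + 0 + 2 − 2 + 3 − 3 − 3)/7 = -0.2857
Deviations from mean: 1.2857, 0.2857, 2.2857, -1.7143, 3.2857, -2.7143, -2.7143
Numerator Σ_{t=1}^{6}(x_t−x̄)(x_{t+1}−x̄) = -10.0816
Denominator Σ(x_t−x̄)² = 35.4286
r_1 = -10.0816 / 35.4286 = -0.285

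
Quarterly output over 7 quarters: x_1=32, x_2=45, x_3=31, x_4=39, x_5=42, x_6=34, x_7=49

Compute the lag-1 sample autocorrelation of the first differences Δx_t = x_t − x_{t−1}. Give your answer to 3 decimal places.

First differences Δx: 13, -14, 8, 3, -8, 15
Mean of differences = 2.8333
Numerator Σ(Δx_t−Δx̄)(Δx_{t+1}−Δx̄) = -390.8611
Denominator Σ(Δx_t−Δx̄)² = 678.8333
r_1(Δx) = -390.8611 / 678.8333 = -0.576

-0.576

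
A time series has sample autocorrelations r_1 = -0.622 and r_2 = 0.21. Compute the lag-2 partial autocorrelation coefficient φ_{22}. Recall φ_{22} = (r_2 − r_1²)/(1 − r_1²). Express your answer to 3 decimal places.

-0.289

φ_{22} = (r_2 − r_1²) / (1 − r_1²)
r_1² = (-0.622)² = 0.386884
Numerator = 0.21 − 0.3869 = -0.1769; denominator = 1 − 0.3869 = 0.6131
φ_{22} = -0.1769 / 0.6131 = -0.289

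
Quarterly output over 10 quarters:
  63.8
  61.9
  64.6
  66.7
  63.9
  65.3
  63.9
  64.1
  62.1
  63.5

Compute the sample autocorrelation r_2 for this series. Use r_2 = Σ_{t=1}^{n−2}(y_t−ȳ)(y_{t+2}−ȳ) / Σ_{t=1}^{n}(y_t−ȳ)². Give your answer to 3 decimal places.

-0.111

Mean ȳ = (63.8 + 61.9 + 64.6 + 66.7 + 63.9 + 65.3 + 63.9 + 64.1 + 62.1 + 63.5)/10 = 63.9800
Numerator Σ_{t=1}^{8}(y_t−ȳ)(y_{t+2}−ȳ) = -1.9708
Denominator Σ(y_t−ȳ)² = 17.6760
r_2 = -1.9708 / 17.6760 = -0.111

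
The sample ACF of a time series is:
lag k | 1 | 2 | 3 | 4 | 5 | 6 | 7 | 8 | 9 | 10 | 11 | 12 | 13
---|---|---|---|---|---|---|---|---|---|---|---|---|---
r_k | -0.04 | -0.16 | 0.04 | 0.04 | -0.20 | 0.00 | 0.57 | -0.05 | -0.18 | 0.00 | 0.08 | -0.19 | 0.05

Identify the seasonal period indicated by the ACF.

The largest autocorrelation is r_7 = 0.57; the remaining lags stay at or below 0.08.
The dominant spike at lag 7 indicates a seasonal period of 7.

7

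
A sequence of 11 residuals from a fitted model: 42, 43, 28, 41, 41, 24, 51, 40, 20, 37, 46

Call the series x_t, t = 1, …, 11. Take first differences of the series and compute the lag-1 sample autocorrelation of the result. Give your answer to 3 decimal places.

First differences Δx: 1, -15, 13, 0, -17, 27, -11, -20, 17, 9
Mean of differences = 0.4000
Numerator Σ(Δx_t−Δx̄)(Δx_{t+1}−Δx̄) = -930.7600
Denominator Σ(Δx_t−Δx̄)² = 2302.4000
r_1(Δx) = -930.7600 / 2302.4000 = -0.404

-0.404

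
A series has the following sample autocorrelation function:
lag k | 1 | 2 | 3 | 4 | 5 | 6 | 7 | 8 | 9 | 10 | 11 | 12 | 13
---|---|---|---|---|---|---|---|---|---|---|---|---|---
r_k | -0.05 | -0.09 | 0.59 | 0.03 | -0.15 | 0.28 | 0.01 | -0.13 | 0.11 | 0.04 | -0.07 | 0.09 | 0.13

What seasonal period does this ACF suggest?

3

The largest autocorrelation is r_3 = 0.59, with a weaker echo at lag 6 (0.28); the remaining lags stay at or below 0.13.
The dominant spike at lag 3 indicates a seasonal period of 3.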